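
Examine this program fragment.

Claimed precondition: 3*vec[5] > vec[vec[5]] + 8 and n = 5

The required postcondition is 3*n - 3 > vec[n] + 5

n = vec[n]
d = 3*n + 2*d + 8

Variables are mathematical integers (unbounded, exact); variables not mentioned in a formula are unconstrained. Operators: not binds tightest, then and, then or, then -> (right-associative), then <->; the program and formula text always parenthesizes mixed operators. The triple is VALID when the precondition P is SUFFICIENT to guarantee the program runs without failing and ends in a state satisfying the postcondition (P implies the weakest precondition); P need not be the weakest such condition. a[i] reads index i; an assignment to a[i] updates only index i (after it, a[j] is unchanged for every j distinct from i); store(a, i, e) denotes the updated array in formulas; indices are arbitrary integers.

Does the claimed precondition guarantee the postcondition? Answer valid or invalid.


Working backward. After the program, the postcondition 3*n - 3 > vec[n] + 5 must hold; in canonical form it is 3*n > vec[n] + 8.
Before d := 3*n + 2*d + 8: 3*n > vec[n] + 8
Before n := vec[n]: 3*vec[n] > vec[vec[n]] + 8
The weakest precondition is 3*vec[n] > vec[vec[n]] + 8.
Check whether 3*vec[5] > vec[vec[5]] + 8 and n = 5 implies it.
Every state satisfying the precondition satisfies the weakest precondition: the implication holds.
Answer: valid


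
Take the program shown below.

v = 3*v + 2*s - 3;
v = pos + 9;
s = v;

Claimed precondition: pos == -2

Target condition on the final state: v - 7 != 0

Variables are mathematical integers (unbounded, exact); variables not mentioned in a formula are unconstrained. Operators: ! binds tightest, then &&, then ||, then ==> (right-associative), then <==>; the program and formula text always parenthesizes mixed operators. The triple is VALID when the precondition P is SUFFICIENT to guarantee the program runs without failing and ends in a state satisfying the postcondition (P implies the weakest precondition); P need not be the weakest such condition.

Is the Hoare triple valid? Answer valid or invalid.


Working backward. After the program, the postcondition v - 7 != 0 must hold; in canonical form it is v != 7.
Before s := v: v != 7
Before v := pos + 9: pos != -2
Before v := 3*v + 2*s - 3: pos != -2
The weakest precondition is pos != -2.
Check whether pos == -2 implies it.
Countermodel: at the initial state pos = -2, the precondition holds but the weakest precondition fails.
Answer: invalid


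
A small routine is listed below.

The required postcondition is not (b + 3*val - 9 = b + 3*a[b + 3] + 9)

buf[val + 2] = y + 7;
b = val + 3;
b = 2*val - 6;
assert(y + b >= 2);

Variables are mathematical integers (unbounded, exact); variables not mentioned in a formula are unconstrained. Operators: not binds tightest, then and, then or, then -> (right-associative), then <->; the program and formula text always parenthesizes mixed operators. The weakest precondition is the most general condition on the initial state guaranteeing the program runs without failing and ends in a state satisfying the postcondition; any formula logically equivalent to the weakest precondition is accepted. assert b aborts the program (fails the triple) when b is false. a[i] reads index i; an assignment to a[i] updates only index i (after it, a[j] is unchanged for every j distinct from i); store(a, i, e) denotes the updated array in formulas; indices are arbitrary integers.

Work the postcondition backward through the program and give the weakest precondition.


Working backward. After the program, the postcondition not (b + 3*val - 9 = b + 3*a[b + 3] + 9) must hold; in canonical form it is not (3*val = 3*a[b + 3] + 18).
Before assert y + b >= 2: b + y >= 2 and (not (3*val = 3*a[b + 3] + 18))
Before b := 2*val - 6: 2*val + y >= 8 and (not (3*val = 3*a[2*val - 3] + 18))
Before b := val + 3: 2*val + y >= 8 and (not (3*val = 3*a[2*val - 3] + 18))
Before buf[val + 2] := y + 7: 2*val + y >= 8 and (not (3*val = 3*a[2*val - 3] + 18))
Answer: WP = 2*val + y >= 8 and (not (3*val = 3*a[2*val - 3] + 18))


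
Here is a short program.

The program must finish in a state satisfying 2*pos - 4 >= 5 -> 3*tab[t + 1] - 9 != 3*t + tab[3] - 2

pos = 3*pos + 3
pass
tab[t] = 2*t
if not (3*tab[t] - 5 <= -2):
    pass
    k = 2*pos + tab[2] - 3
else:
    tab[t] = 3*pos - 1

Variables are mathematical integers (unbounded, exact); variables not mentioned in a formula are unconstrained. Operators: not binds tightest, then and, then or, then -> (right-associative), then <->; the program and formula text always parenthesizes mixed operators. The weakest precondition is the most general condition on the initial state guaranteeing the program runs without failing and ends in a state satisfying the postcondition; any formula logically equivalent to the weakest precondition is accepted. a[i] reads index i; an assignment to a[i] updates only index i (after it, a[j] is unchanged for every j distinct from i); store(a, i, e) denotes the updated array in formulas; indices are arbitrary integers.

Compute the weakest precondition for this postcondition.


Working backward. After the program, the postcondition 2*pos - 4 >= 5 -> 3*tab[t + 1] - 9 != 3*t + tab[3] - 2 must hold; in canonical form it is 2*pos >= 9 -> 3*tab[t + 1] != tab[3] + 3*t + 7.
Then branch requires 2*pos >= 9 -> 3*tab[t + 1] != tab[3] + 3*t + 7; else branch requires 2*pos >= 9 -> 3*store(tab, t, 3*pos - 1)[t + 1] != store(tab, t, 3*pos - 1)[3] + 3*t + 7.
Before the if: ((not (3*tab[t] <= 3)) -> (2*pos >= 9 -> 3*tab[t + 1] != tab[3] + 3*t + 7)) and (3*tab[t] <= 3 -> (2*pos >= 9 -> 3*store(tab, t, 3*pos - 1)[t + 1] != store(tab, t, 3*pos - 1)[3] + 3*t + 7))
Before tab[t] := 2*t: ((not (3*store(tab, t, 2*t)[t] <= 3)) -> (2*pos >= 9 -> 3*store(tab, t, 2*t)[t + 1] != store(tab, t, 2*t)[3] + 3*t + 7)) and (3*store(tab, t, 2*t)[t] <= 3 -> (2*pos >= 9 -> 3*store(store(tab, t, 2*t), t, 3*pos - 1)[t + 1] != store(store(tab, t, 2*t), t, 3*pos - 1)[3] + 3*t + 7))
Before skip: ((not (3*store(tab, t, 2*t)[t] <= 3)) -> (2*pos >= 9 -> 3*store(tab, t, 2*t)[t + 1] != store(tab, t, 2*t)[3] + 3*t + 7)) and (3*store(tab, t, 2*t)[t] <= 3 -> (2*pos >= 9 -> 3*store(store(tab, t, 2*t), t, 3*pos - 1)[t + 1] != store(store(tab, t, 2*t), t, 3*pos - 1)[3] + 3*t + 7))
Before pos := 3*pos + 3: ((not (3*store(tab, t, 2*t)[t] <= 3)) -> (6*pos >= 3 -> 3*store(tab, t, 2*t)[t + 1] != store(tab, t, 2*t)[3] + 3*t + 7)) and (3*store(tab, t, 2*t)[t] <= 3 -> (6*pos >= 3 -> 3*store(store(tab, t, 2*t), t, 9*pos + 8)[t + 1] != store(store(tab, t, 2*t), t, 9*pos + 8)[3] + 3*t + 7))
Answer: WP = ((not (3*store(tab, t, 2*t)[t] <= 3)) -> (6*pos >= 3 -> 3*store(tab, t, 2*t)[t + 1] != store(tab, t, 2*t)[3] + 3*t + 7)) and (3*store(tab, t, 2*t)[t] <= 3 -> (6*pos >= 3 -> 3*store(store(tab, t, 2*t), t, 9*pos + 8)[t + 1] != store(store(tab, t, 2*t), t, 9*pos + 8)[3] + 3*t + 7))


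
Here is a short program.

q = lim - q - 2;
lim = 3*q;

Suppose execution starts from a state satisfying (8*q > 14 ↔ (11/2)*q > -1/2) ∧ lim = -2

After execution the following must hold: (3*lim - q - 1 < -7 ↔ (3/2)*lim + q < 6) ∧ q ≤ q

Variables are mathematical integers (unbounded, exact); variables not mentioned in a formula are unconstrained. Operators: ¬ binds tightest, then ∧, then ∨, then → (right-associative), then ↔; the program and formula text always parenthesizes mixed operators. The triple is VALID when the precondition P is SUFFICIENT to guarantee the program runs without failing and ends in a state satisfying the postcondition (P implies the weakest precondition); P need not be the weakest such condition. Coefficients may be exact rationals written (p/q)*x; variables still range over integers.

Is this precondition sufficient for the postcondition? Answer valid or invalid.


Working backward. After the program, the postcondition (3*lim - q - 1 < -7 ↔ (3/2)*lim + q < 6) ∧ q ≤ q must hold; in canonical form it is 3*lim < q - 6 ↔ (3/2)*lim + q < 6.
Before lim := 3*q: 8*q < -6 ↔ (11/2)*q < 6
Before q := lim - q - 2: 8*lim < 8*q + 10 ↔ (11/2)*lim < (11/2)*q + 17
The weakest precondition is 8*lim < 8*q + 10 ↔ (11/2)*lim < (11/2)*q + 17.
Check whether (8*q > 14 ↔ (11/2)*q > -1/2) ∧ lim = -2 implies it.
Countermodel: at the initial state lim = -2, q = -4, the precondition holds but the weakest precondition fails.
Answer: invalid


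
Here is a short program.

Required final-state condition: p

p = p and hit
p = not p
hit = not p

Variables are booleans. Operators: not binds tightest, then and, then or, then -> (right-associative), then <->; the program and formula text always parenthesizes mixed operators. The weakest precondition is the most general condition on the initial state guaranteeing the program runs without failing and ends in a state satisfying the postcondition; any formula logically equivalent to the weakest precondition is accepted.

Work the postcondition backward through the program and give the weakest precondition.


Working backward. After the program, p must hold.
Before hit := not p: p
Before p := not p: not p
Before p := p and hit: not (p and hit)
Answer: WP = not (p and hit)


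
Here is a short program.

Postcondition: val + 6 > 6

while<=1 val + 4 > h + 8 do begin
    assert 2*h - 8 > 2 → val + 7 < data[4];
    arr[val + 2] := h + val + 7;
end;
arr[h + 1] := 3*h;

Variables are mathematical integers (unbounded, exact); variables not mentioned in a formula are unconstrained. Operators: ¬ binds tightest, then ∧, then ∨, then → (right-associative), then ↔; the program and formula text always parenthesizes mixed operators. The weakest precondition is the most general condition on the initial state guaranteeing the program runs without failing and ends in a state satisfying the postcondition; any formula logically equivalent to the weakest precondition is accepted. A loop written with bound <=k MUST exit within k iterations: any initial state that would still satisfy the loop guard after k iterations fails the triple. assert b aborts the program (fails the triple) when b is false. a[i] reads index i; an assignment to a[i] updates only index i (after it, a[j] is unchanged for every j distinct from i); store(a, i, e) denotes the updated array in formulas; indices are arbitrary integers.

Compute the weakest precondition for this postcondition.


Working backward. After the program, the postcondition val + 6 > 6 must hold; in canonical form it is val > 0.
Before arr[h + 1] := 3*h: val > 0
Before the loop (bound <=1), unroll the exhaustion recursion (WP_0 = exit-now case; WP_j = one more guarded iteration, up to j = 1):
  WP_0: (¬(val > h + 4)) ∧ val > 0
  WP_1: (val > h + 4 → ((2*h > 10 → val < data[4] - 7) ∧ (¬(val > h + 4)) ∧ val > 0)) ∧ ((¬(val > h + 4)) → val > 0)
So before the loop: (val > h + 4 → ((2*h > 10 → val < data[4] - 7) ∧ (¬(val > h + 4)) ∧ val > 0)) ∧ ((¬(val > h + 4)) → val > 0)
Answer: WP = (val > h + 4 → ((2*h > 10 → val < data[4] - 7) ∧ (¬(val > h + 4)) ∧ val > 0)) ∧ ((¬(val > h + 4)) → val > 0)


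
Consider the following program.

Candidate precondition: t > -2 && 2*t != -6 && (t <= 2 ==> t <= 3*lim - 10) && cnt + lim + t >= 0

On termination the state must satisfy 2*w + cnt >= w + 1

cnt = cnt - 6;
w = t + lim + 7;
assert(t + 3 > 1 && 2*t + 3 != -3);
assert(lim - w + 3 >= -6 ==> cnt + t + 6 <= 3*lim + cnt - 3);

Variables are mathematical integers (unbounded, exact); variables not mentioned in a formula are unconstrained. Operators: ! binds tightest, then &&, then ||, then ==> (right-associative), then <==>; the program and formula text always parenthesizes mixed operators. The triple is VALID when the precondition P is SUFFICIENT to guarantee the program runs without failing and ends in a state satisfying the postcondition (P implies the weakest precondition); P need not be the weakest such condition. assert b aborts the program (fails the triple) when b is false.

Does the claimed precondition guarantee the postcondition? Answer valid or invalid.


Working backward. After the program, the postcondition 2*w + cnt >= w + 1 must hold; in canonical form it is cnt + w >= 1.
Before assert lim - w + 3 >= -6 ==> cnt + t + 6 <= 3*lim + cnt - 3: (lim >= w - 9 ==> t <= 3*lim - 9) && cnt + w >= 1
Before assert t + 3 > 1 && 2*t + 3 != -3: t > -2 && 2*t != -6 && (lim >= w - 9 ==> t <= 3*lim - 9) && cnt + w >= 1
Before w := t + lim + 7: t > -2 && 2*t != -6 && (t <= 2 ==> t <= 3*lim - 9) && cnt + lim + t >= -6
Before cnt := cnt - 6: t > -2 && 2*t != -6 && (t <= 2 ==> t <= 3*lim - 9) && cnt + lim + t >= 0
The weakest precondition is t > -2 && 2*t != -6 && (t <= 2 ==> t <= 3*lim - 9) && cnt + lim + t >= 0.
Check whether t > -2 && 2*t != -6 && (t <= 2 ==> t <= 3*lim - 10) && cnt + lim + t >= 0 implies it.
Every state satisfying the precondition satisfies the weakest precondition: the implication holds.
Answer: valid


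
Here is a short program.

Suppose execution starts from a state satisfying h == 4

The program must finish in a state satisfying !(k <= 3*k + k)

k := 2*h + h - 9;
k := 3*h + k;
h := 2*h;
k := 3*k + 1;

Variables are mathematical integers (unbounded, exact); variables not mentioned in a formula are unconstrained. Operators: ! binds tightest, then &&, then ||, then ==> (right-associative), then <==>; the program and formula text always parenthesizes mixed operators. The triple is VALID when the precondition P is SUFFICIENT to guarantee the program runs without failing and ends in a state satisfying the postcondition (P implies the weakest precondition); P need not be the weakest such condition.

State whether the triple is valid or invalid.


Working backward. After the program, the postcondition !(k <= 3*k + k) must hold; in canonical form it is !(3*k >= 0).
Before k := 3*k + 1: !(9*k >= -3)
Before h := 2*h: !(9*k >= -3)
Before k := 3*h + k: !(27*h + 9*k >= -3)
Before k := 2*h + h - 9: !(54*h >= 78)
The weakest precondition is !(54*h >= 78).
Check whether h == 4 implies it.
Countermodel: at the initial state h = 4, the precondition holds but the weakest precondition fails.
Answer: invalid


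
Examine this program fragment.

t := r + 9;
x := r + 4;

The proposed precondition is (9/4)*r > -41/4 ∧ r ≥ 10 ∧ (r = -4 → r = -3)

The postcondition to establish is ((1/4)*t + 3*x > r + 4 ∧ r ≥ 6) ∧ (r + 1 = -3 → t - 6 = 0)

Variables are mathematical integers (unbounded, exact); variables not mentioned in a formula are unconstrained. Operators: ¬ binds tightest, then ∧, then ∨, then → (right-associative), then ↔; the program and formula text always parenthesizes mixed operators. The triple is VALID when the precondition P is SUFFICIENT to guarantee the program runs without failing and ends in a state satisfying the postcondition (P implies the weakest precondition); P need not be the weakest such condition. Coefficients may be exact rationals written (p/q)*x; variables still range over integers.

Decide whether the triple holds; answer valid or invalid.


Working backward. After the program, the postcondition ((1/4)*t + 3*x > r + 4 ∧ r ≥ 6) ∧ (r + 1 = -3 → t - 6 = 0) must hold; in canonical form it is (1/4)*t + 3*x > r + 4 ∧ r ≥ 6 ∧ (r = -4 → t = 6).
Before x := r + 4: 2*r + (1/4)*t > -8 ∧ r ≥ 6 ∧ (r = -4 → t = 6)
Before t := r + 9: (9/4)*r > -41/4 ∧ r ≥ 6 ∧ (r = -4 → r = -3)
The weakest precondition is (9/4)*r > -41/4 ∧ r ≥ 6 ∧ (r = -4 → r = -3).
Check whether (9/4)*r > -41/4 ∧ r ≥ 10 ∧ (r = -4 → r = -3) implies it.
Every state satisfying the precondition satisfies the weakest precondition: the implication holds.
Answer: valid


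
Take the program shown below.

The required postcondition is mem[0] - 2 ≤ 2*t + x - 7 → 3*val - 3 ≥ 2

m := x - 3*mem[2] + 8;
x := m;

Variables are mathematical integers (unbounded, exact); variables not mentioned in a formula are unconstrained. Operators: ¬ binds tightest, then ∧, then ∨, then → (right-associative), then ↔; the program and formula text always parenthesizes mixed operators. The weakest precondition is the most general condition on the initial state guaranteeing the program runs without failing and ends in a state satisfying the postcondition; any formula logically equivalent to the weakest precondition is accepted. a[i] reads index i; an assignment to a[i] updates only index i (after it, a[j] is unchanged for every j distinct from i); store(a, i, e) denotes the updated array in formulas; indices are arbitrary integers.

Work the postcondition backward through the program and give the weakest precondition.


Working backward. After the program, the postcondition mem[0] - 2 ≤ 2*t + x - 7 → 3*val - 3 ≥ 2 must hold; in canonical form it is mem[0] ≤ 2*t + x - 5 → 3*val ≥ 5.
Before x := m: mem[0] ≤ m + 2*t - 5 → 3*val ≥ 5
Before m := x - 3*mem[2] + 8: mem[0] + 3*mem[2] ≤ 2*t + x + 3 → 3*val ≥ 5
Answer: WP = mem[0] + 3*mem[2] ≤ 2*t + x + 3 → 3*val ≥ 5


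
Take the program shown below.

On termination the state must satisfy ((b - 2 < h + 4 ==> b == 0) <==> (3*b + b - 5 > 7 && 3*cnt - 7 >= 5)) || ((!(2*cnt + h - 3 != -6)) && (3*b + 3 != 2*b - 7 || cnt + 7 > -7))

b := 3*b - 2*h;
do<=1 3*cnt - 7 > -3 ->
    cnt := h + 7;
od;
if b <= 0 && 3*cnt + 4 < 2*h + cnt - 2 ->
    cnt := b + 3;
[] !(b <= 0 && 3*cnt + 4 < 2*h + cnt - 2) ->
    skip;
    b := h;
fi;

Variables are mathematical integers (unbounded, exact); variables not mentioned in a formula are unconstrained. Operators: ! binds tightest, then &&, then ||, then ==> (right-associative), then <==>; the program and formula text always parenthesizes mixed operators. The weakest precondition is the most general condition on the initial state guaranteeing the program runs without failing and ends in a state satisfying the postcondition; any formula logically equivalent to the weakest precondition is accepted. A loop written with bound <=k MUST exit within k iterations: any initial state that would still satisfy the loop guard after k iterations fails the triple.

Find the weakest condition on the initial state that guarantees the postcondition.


Working backward. After the program, the postcondition ((b - 2 < h + 4 ==> b == 0) <==> (3*b + b - 5 > 7 && 3*cnt - 7 >= 5)) || ((!(2*cnt + h - 3 != -6)) && (3*b + 3 != 2*b - 7 || cnt + 7 > -7)) must hold; in canonical form it is ((b < h + 6 ==> b == 0) <==> (4*b > 12 && 3*cnt >= 12)) || ((!(2*cnt + h != -3)) && (b != -10 || cnt > -14)).
Then branch requires ((b < h + 6 ==> b == 0) <==> (4*b > 12 && 3*b >= 3)) || ((!(2*b + h != -9)) && (b != -10 || b > -17)); else branch requires (h == 0 <==> (4*h > 12 && 3*cnt >= 12)) || ((!(2*cnt + h != -3)) && (h != -10 || cnt > -14)).
Before the if: ((b <= 0 && 2*cnt < 2*h - 6) ==> (((b < h + 6 ==> b == 0) <==> (4*b > 12 && 3*b >= 3)) || ((!(2*b + h != -9)) && (b != -10 || b > -17)))) && ((!(b <= 0 && 2*cnt < 2*h - 6)) ==> ((h == 0 <==> (4*h > 12 && 3*cnt >= 12)) || ((!(2*cnt + h != -3)) && (h != -10 || cnt > -14))))
Before the loop (bound <=1), unroll the exhaustion recursion (WP_0 = exit-now case; WP_j = one more guarded iteration, up to j = 1):
  WP_0: (!(3*cnt > 4)) && ((b <= 0 && 2*cnt < 2*h - 6) ==> (((b < h + 6 ==> b == 0) <==> (4*b > 12 && 3*b >= 3)) || ((!(2*b + h != -9)) && (b != -10 || b > -17)))) && ((!(b <= 0 && 2*cnt < 2*h - 6)) ==> ((h == 0 <==> (4*h > 12 && 3*cnt >= 12)) || ((!(2*cnt + h != -3)) && (h != -10 || cnt > -14))))
  WP_1: (3*cnt > 4 ==> ((!(3*h > -17)) && ((h == 0 <==> (4*h > 12 && 3*h >= -9)) || ((!(3*h != -17)) && (h != -10 || h > -21))))) && ((!(3*cnt > 4)) ==> (((b <= 0 && 2*cnt < 2*h - 6) ==> (((b < h + 6 ==> b == 0) <==> (4*b > 12 && 3*b >= 3)) || ((!(2*b + h != -9)) && (b != -10 || b > -17)))) && ((!(b <= 0 && 2*cnt < 2*h - 6)) ==> ((h == 0 <==> (4*h > 12 && 3*cnt >= 12)) || ((!(2*cnt + h != -3)) && (h != -10 || cnt > -14))))))
So before the loop: (3*cnt > 4 ==> ((!(3*h > -17)) && ((h == 0 <==> (4*h > 12 && 3*h >= -9)) || ((!(3*h != -17)) && (h != -10 || h > -21))))) && ((!(3*cnt > 4)) ==> (((b <= 0 && 2*cnt < 2*h - 6) ==> (((b < h + 6 ==> b == 0) <==> (4*b > 12 && 3*b >= 3)) || ((!(2*b + h != -9)) && (b != -10 || b > -17)))) && ((!(b <= 0 && 2*cnt < 2*h - 6)) ==> ((h == 0 <==> (4*h > 12 && 3*cnt >= 12)) || ((!(2*cnt + h != -3)) && (h != -10 || cnt > -14))))))
Before b := 3*b - 2*h: (3*cnt > 4 ==> ((!(3*h > -17)) && ((h == 0 <==> (4*h > 12 && 3*h >= -9)) || ((!(3*h != -17)) && (h != -10 || h > -21))))) && ((!(3*cnt > 4)) ==> (((3*b <= 2*h && 2*cnt < 2*h - 6) ==> (((3*b < 3*h + 6 ==> 3*b == 2*h) <==> (12*b > 8*h + 12 && 9*b >= 6*h + 3)) || ((!(6*b != 3*h - 9)) && (3*b != 2*h - 10 || 3*b > 2*h - 17)))) && ((!(3*b <= 2*h && 2*cnt < 2*h - 6)) ==> ((h == 0 <==> (4*h > 12 && 3*cnt >= 12)) || ((!(2*cnt + h != -3)) && (h != -10 || cnt > -14))))))
Answer: WP = (3*cnt > 4 ==> ((!(3*h > -17)) && ((h == 0 <==> (4*h > 12 && 3*h >= -9)) || ((!(3*h != -17)) && (h != -10 || h > -21))))) && ((!(3*cnt > 4)) ==> (((3*b <= 2*h && 2*cnt < 2*h - 6) ==> (((3*b < 3*h + 6 ==> 3*b == 2*h) <==> (12*b > 8*h + 12 && 9*b >= 6*h + 3)) || ((!(6*b != 3*h - 9)) && (3*b != 2*h - 10 || 3*b > 2*h - 17)))) && ((!(3*b <= 2*h && 2*cnt < 2*h - 6)) ==> ((h == 0 <==> (4*h > 12 && 3*cnt >= 12)) || ((!(2*cnt + h != -3)) && (h != -10 || cnt > -14))))))


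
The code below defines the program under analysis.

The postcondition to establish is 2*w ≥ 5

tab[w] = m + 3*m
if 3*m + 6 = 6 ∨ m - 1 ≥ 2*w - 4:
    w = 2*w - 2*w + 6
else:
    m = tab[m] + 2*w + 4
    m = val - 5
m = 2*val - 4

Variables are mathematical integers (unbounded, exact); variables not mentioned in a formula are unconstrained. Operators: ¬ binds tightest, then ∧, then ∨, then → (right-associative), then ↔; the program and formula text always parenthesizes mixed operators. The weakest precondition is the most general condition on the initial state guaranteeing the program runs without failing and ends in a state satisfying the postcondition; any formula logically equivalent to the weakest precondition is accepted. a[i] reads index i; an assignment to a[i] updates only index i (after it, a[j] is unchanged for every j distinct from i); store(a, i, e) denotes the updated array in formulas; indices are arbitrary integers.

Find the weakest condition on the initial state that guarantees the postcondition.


Working backward. After the program, 2*w ≥ 5 must hold.
Before m := 2*val - 4: 2*w ≥ 5
Then branch requires true; else branch requires 2*w ≥ 5.
Before the if: (¬(3*m = 0 ∨ m ≥ 2*w - 3)) → 2*w ≥ 5
Before tab[w] := m + 3*m: (¬(3*m = 0 ∨ m ≥ 2*w - 3)) → 2*w ≥ 5
Answer: WP = (¬(3*m = 0 ∨ m ≥ 2*w - 3)) → 2*w ≥ 5


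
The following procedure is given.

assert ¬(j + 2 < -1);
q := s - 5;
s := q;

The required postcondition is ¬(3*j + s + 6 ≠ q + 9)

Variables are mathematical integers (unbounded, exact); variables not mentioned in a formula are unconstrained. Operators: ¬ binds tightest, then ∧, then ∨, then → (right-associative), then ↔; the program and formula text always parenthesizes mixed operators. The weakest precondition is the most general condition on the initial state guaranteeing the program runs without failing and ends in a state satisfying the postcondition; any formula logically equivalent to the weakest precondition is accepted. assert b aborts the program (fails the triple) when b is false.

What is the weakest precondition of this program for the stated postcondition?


Working backward. After the program, the postcondition ¬(3*j + s + 6 ≠ q + 9) must hold; in canonical form it is ¬(3*j + s ≠ q + 3).
Before s := q: ¬(3*j ≠ 3)
Before q := s - 5: ¬(3*j ≠ 3)
Before assert ¬(j + 2 < -1): (¬(j < -3)) ∧ (¬(3*j ≠ 3))
Answer: WP = (¬(j < -3)) ∧ (¬(3*j ≠ 3))


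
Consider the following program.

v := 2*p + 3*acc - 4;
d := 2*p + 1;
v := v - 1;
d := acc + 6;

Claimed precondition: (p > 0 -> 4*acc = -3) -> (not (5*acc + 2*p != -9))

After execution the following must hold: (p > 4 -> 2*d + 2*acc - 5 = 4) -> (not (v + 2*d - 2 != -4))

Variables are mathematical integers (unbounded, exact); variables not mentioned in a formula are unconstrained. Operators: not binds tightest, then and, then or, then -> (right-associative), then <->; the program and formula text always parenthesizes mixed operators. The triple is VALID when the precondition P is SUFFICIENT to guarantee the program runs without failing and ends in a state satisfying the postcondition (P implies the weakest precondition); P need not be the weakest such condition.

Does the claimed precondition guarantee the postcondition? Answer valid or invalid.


Working backward. After the program, the postcondition (p > 4 -> 2*d + 2*acc - 5 = 4) -> (not (v + 2*d - 2 != -4)) must hold; in canonical form it is (p > 4 -> 2*acc + 2*d = 9) -> (not (2*d + v != -2)).
Before d := acc + 6: (p > 4 -> 4*acc = -3) -> (not (2*acc + v != -14))
Before v := v - 1: (p > 4 -> 4*acc = -3) -> (not (2*acc + v != -13))
Before d := 2*p + 1: (p > 4 -> 4*acc = -3) -> (not (2*acc + v != -13))
Before v := 2*p + 3*acc - 4: (p > 4 -> 4*acc = -3) -> (not (5*acc + 2*p != -9))
The weakest precondition is (p > 4 -> 4*acc = -3) -> (not (5*acc + 2*p != -9)).
Check whether (p > 0 -> 4*acc = -3) -> (not (5*acc + 2*p != -9)) implies it.
Countermodel: at the initial state acc = -3, p = 1, the precondition holds but the weakest precondition fails.
Answer: invalid


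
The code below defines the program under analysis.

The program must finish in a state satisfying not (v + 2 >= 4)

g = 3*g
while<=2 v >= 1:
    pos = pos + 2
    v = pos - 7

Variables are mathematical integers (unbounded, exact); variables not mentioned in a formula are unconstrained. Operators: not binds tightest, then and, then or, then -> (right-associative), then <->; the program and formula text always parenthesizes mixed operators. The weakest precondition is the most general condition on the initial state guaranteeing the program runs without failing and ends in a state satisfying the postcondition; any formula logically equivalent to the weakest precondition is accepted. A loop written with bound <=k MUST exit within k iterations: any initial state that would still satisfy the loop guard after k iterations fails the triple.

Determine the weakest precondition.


Working backward. After the program, the postcondition not (v + 2 >= 4) must hold; in canonical form it is not (v >= 2).
Before the loop (bound <=2), unroll the exhaustion recursion (WP_0 = exit-now case; WP_j = one more guarded iteration, up to j = 2):
  WP_0: (not (v >= 1)) and (not (v >= 2))
  WP_1: (v >= 1 -> ((not (pos >= 6)) and (not (pos >= 7)))) and ((not (v >= 1)) -> (not (v >= 2)))
  WP_2: (v >= 1 -> ((pos >= 6 -> ((not (pos >= 4)) and (not (pos >= 5)))) and ((not (pos >= 6)) -> (not (pos >= 7))))) and ((not (v >= 1)) -> (not (v >= 2)))
So before the loop: (v >= 1 -> ((pos >= 6 -> ((not (pos >= 4)) and (not (pos >= 5)))) and ((not (pos >= 6)) -> (not (pos >= 7))))) and ((not (v >= 1)) -> (not (v >= 2)))
Before g := 3*g: (v >= 1 -> ((pos >= 6 -> ((not (pos >= 4)) and (not (pos >= 5)))) and ((not (pos >= 6)) -> (not (pos >= 7))))) and ((not (v >= 1)) -> (not (v >= 2)))
Answer: WP = (v >= 1 -> ((pos >= 6 -> ((not (pos >= 4)) and (not (pos >= 5)))) and ((not (pos >= 6)) -> (not (pos >= 7))))) and ((not (v >= 1)) -> (not (v >= 2)))


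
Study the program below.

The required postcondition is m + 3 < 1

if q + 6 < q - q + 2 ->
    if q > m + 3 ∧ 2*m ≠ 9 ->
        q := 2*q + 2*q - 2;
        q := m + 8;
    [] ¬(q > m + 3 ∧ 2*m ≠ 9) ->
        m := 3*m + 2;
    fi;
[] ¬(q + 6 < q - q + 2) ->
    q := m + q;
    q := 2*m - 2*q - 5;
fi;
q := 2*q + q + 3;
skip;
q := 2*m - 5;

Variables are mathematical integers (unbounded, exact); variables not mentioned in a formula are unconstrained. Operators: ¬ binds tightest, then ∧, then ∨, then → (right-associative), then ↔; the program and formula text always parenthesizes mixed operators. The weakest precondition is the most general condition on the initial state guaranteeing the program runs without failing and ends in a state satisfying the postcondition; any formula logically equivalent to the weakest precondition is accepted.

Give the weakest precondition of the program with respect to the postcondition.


Working backward. After the program, the postcondition m + 3 < 1 must hold; in canonical form it is m < -2.
Before q := 2*m - 5: m < -2
Before skip: m < -2
Before q := 2*q + q + 3: m < -2
Then branch requires ((q > m + 3 ∧ 2*m ≠ 9) → m < -2) ∧ ((¬(q > m + 3 ∧ 2*m ≠ 9)) → 3*m < -4); else branch requires m < -2.
Before the if: (q < -4 → (((q > m + 3 ∧ 2*m ≠ 9) → m < -2) ∧ ((¬(q > m + 3 ∧ 2*m ≠ 9)) → 3*m < -4))) ∧ ((¬(q < -4)) → m < -2)
Answer: WP = (q < -4 → (((q > m + 3 ∧ 2*m ≠ 9) → m < -2) ∧ ((¬(q > m + 3 ∧ 2*m ≠ 9)) → 3*m < -4))) ∧ ((¬(q < -4)) → m < -2)


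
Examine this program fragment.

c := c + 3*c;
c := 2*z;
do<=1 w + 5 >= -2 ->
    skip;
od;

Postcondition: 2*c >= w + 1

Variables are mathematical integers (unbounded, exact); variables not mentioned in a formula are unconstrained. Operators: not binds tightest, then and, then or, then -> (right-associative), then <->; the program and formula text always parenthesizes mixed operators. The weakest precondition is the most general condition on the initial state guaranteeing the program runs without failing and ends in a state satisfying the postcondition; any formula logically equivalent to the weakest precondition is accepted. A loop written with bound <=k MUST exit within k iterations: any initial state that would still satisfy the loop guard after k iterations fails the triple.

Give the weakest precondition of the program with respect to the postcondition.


Working backward. After the program, 2*c >= w + 1 must hold.
Before the loop (bound <=1), unroll the exhaustion recursion (WP_0 = exit-now case; WP_j = one more guarded iteration, up to j = 1):
  WP_0: (not (w >= -7)) and 2*c >= w + 1
  WP_1: (w >= -7 -> ((not (w >= -7)) and 2*c >= w + 1)) and ((not (w >= -7)) -> 2*c >= w + 1)
So before the loop: (w >= -7 -> ((not (w >= -7)) and 2*c >= w + 1)) and ((not (w >= -7)) -> 2*c >= w + 1)
Before c := 2*z: (w >= -7 -> ((not (w >= -7)) and 4*z >= w + 1)) and ((not (w >= -7)) -> 4*z >= w + 1)
Before c := c + 3*c: (w >= -7 -> ((not (w >= -7)) and 4*z >= w + 1)) and ((not (w >= -7)) -> 4*z >= w + 1)
Answer: WP = (w >= -7 -> ((not (w >= -7)) and 4*z >= w + 1)) and ((not (w >= -7)) -> 4*z >= w + 1)


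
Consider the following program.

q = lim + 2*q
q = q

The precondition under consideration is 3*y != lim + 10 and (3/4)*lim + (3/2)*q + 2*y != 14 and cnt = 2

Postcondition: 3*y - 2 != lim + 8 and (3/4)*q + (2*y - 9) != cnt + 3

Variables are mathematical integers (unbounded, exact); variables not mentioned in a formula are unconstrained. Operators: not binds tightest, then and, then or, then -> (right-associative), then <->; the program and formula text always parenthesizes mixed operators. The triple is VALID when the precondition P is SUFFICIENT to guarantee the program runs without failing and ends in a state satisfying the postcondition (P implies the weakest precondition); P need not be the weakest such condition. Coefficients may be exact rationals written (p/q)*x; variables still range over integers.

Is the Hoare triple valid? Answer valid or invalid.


Working backward. After the program, the postcondition 3*y - 2 != lim + 8 and (3/4)*q + (2*y - 9) != cnt + 3 must hold; in canonical form it is 3*y != lim + 10 and (3/4)*q + 2*y != cnt + 12.
Before q := q: 3*y != lim + 10 and (3/4)*q + 2*y != cnt + 12
Before q := lim + 2*q: 3*y != lim + 10 and (3/4)*lim + (3/2)*q + 2*y != cnt + 12
The weakest precondition is 3*y != lim + 10 and (3/4)*lim + (3/2)*q + 2*y != cnt + 12.
Check whether 3*y != lim + 10 and (3/4)*lim + (3/2)*q + 2*y != 14 and cnt = 2 implies it.
Every state satisfying the precondition satisfies the weakest precondition: the implication holds.
Answer: valid


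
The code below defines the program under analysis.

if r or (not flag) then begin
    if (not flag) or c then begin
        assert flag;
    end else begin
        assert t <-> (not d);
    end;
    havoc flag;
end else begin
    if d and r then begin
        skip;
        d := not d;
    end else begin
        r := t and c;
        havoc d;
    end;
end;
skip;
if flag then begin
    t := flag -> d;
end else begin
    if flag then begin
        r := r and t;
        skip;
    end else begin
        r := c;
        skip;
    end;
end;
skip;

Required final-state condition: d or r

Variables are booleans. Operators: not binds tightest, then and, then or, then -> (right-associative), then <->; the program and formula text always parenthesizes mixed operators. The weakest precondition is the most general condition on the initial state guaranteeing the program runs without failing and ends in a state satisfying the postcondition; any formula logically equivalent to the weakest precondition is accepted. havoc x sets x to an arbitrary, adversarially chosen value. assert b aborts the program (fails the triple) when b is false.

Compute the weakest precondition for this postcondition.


Working backward. After the program, d or r must hold.
Before skip: d or r
Then branch requires d or r; else branch requires (flag -> (d or (r and t))) and ((not flag) -> (d or c)).
Before the if: (flag -> (d or r)) and ((not flag) -> ((flag -> (d or (r and t))) and ((not flag) -> (d or c))))
Before skip: (flag -> (d or r)) and ((not flag) -> ((flag -> (d or (r and t))) and ((not flag) -> (d or c))))
Then branch requires (((not flag) or c) -> (flag and (d or r) and (d or c))) and ((not ((not flag) or c)) -> ((t <-> (not d)) and (d or r) and (d or c))); else branch requires ((d and r) -> ((flag -> ((not d) or r)) and ((not flag) -> ((flag -> ((not d) or (r and t))) and ((not flag) -> ((not d) or c)))))) and ((not (d and r)) -> ((flag -> (t and c)) and ((not flag) -> ((flag -> (t and c)) and ((not flag) -> c))))).
Before the if: ((r or (not flag)) -> ((((not flag) or c) -> (flag and (d or r) and (d or c))) and ((not ((not flag) or c)) -> ((t <-> (not d)) and (d or r) and (d or c))))) and ((not (r or (not flag))) -> (((d and r) -> ((flag -> ((not d) or r)) and ((not flag) -> ((flag -> ((not d) or (r and t))) and ((not flag) -> ((not d) or c)))))) and ((not (d and r)) -> ((flag -> (t and c)) and ((not flag) -> ((flag -> (t and c)) and ((not flag) -> c)))))))
Answer: WP = ((r or (not flag)) -> ((((not flag) or c) -> (flag and (d or r) and (d or c))) and ((not ((not flag) or c)) -> ((t <-> (not d)) and (d or r) and (d or c))))) and ((not (r or (not flag))) -> (((d and r) -> ((flag -> ((not d) or r)) and ((not flag) -> ((flag -> ((not d) or (r and t))) and ((not flag) -> ((not d) or c)))))) and ((not (d and r)) -> ((flag -> (t and c)) and ((not flag) -> ((flag -> (t and c)) and ((not flag) -> c)))))))


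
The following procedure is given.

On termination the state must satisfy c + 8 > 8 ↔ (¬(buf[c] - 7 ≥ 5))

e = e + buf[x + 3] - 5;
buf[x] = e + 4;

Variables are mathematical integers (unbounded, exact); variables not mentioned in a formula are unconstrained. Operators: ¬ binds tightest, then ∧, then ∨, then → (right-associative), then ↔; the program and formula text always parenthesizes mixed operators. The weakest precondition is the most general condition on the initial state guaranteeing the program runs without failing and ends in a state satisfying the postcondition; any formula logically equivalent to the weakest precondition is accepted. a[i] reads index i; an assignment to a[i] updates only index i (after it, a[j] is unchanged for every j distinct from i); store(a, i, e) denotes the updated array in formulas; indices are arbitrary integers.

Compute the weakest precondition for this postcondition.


Working backward. After the program, the postcondition c + 8 > 8 ↔ (¬(buf[c] - 7 ≥ 5)) must hold; in canonical form it is c > 0 ↔ (¬(buf[c] ≥ 12)).
Before buf[x] := e + 4: c > 0 ↔ (¬(store(buf, x, e + 4)[c] ≥ 12))
Before e := e + buf[x + 3] - 5: c > 0 ↔ (¬(store(buf, x, buf[x + 3] + e - 1)[c] ≥ 12))
Answer: WP = c > 0 ↔ (¬(store(buf, x, buf[x + 3] + e - 1)[c] ≥ 12))


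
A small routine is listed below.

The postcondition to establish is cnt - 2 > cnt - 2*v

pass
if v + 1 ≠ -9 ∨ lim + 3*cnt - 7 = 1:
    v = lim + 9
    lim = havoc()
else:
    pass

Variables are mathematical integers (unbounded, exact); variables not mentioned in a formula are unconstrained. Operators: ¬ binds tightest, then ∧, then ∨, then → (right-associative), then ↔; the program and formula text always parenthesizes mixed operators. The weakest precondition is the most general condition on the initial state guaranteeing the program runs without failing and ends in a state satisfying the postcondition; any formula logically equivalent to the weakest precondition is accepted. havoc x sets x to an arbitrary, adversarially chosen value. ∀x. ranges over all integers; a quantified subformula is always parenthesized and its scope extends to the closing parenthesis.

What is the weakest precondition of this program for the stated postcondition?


Working backward. After the program, the postcondition cnt - 2 > cnt - 2*v must hold; in canonical form it is 2*v > 2.
Then branch requires 2*lim > -16; else branch requires 2*v > 2.
Before the if: ((v ≠ -10 ∨ 3*cnt + lim = 8) → 2*lim > -16) ∧ ((¬(v ≠ -10 ∨ 3*cnt + lim = 8)) → 2*v > 2)
Before skip: ((v ≠ -10 ∨ 3*cnt + lim = 8) → 2*lim > -16) ∧ ((¬(v ≠ -10 ∨ 3*cnt + lim = 8)) → 2*v > 2)
Answer: WP = ((v ≠ -10 ∨ 3*cnt + lim = 8) → 2*lim > -16) ∧ ((¬(v ≠ -10 ∨ 3*cnt + lim = 8)) → 2*v > 2)


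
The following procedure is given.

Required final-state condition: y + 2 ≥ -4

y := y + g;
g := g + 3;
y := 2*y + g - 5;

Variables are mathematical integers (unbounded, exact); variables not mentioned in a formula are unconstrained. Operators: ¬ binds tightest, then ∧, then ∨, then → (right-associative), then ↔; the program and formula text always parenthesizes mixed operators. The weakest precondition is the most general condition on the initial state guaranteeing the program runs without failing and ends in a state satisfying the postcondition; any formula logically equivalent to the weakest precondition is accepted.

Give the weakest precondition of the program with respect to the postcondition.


Working backward. After the program, the postcondition y + 2 ≥ -4 must hold; in canonical form it is y ≥ -6.
Before y := 2*y + g - 5: g + 2*y ≥ -1
Before g := g + 3: g + 2*y ≥ -4
Before y := y + g: 3*g + 2*y ≥ -4
Answer: WP = 3*g + 2*y ≥ -4


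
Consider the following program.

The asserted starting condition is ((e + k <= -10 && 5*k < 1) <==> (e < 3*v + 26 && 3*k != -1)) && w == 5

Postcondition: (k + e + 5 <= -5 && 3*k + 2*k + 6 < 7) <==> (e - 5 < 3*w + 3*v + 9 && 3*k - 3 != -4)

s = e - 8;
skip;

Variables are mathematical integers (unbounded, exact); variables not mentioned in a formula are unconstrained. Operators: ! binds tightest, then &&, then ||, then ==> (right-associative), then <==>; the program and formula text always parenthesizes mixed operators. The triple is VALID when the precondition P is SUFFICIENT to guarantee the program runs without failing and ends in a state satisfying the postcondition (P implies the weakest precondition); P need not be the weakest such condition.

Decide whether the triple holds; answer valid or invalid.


Working backward. After the program, the postcondition (k + e + 5 <= -5 && 3*k + 2*k + 6 < 7) <==> (e - 5 < 3*w + 3*v + 9 && 3*k - 3 != -4) must hold; in canonical form it is (e + k <= -10 && 5*k < 1) <==> (e < 3*v + 3*w + 14 && 3*k != -1).
Before skip: (e + k <= -10 && 5*k < 1) <==> (e < 3*v + 3*w + 14 && 3*k != -1)
Before s := e - 8: (e + k <= -10 && 5*k < 1) <==> (e < 3*v + 3*w + 14 && 3*k != -1)
The weakest precondition is (e + k <= -10 && 5*k < 1) <==> (e < 3*v + 3*w + 14 && 3*k != -1).
Check whether ((e + k <= -10 && 5*k < 1) <==> (e < 3*v + 26 && 3*k != -1)) && w == 5 implies it.
Countermodel: at the initial state e = -1, k = 0, v = -9, w = 5, the precondition holds but the weakest precondition fails.
Answer: invalid


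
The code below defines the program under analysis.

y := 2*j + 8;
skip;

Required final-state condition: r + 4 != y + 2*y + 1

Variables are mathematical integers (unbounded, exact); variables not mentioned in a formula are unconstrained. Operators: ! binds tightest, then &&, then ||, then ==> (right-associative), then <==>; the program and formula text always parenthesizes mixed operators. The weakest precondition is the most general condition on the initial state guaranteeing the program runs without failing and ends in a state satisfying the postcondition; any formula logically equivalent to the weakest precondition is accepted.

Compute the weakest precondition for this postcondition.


Working backward. After the program, the postcondition r + 4 != y + 2*y + 1 must hold; in canonical form it is r != 3*y - 3.
Before skip: r != 3*y - 3
Before y := 2*j + 8: r != 6*j + 21
Answer: WP = r != 6*j + 21
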